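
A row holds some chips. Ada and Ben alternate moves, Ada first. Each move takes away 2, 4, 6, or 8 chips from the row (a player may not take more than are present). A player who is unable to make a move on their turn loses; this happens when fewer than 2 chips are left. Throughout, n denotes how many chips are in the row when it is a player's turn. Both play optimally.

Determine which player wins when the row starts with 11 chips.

Classify positions by backward induction: terminal positions (no move available) are L. From any other position, the mover wins iff some move reaches an L.
n=0: no move → L
n=1: no move → L
n=2: can move to 0, which is L ⇒ W
n=3: can move to 1, which is L ⇒ W
n=4: can move to 0, which is L ⇒ W
n=5: can move to 1, which is L ⇒ W
n=6: can move to 0, which is L ⇒ W
n=7: can move to 1, which is L ⇒ W
n=8: can move to 0, which is L ⇒ W
n=9: can move to 1, which is L ⇒ W
n=10: moves to 8(W), 6(W), 4(W), 2(W); every one is W ⇒ L
n=11: moves to 9(W), 7(W), 5(W), 3(W); every one is W ⇒ L
Every move from 11 reaches a W position, so the mover loses.

Ben wins.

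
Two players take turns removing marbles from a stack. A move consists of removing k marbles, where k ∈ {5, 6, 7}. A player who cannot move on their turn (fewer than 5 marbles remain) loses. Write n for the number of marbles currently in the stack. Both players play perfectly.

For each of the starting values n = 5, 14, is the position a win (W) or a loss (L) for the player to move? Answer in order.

5: W, 14: L

Build the W/L table. Terminal = L. A non-terminal position is W if it has a move to some L; otherwise it is L.
n=0: no move → L
n=1: no move → L
n=2: no move → L
n=3: no move → L
n=4: no move → L
n=5: can move to 0, which is L ⇒ W
n=6: can move to 1, which is L ⇒ W
n=7: can move to 2, which is L ⇒ W
n=8: can move to 3, which is L ⇒ W
n=9: can move to 4, which is L ⇒ W
n=10: can move to 4, which is L ⇒ W
n=11: can move to 4, which is L ⇒ W
n=12: moves to 7(W), 6(W), 5(W); every one is W ⇒ L
n=13: moves to 8(W), 7(W), 6(W); every one is W ⇒ L
n=14: moves to 9(W), 8(W), 7(W); every one is W ⇒ L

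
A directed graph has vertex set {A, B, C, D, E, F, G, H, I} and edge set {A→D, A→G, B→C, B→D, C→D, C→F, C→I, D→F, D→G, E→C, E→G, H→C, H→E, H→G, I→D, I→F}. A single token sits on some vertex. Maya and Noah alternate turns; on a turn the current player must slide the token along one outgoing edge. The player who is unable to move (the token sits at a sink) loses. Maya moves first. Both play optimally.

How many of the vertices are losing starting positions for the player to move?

Classify positions by backward induction: terminal positions (no move available) are L. From any other position, the mover wins iff some move reaches an L.
Every edge goes from a vertex to one that appears earlier in the order F, G, D, I, C, E, B, H, A, so processing vertices in that order labels each vertex after all of its successors.
F: no outgoing edge → L
G: no outgoing edge → L
D: W (go to G, an L position)
I: W (go to F, an L position)
C: W (go to F, an L position)
E: W (go to G, an L position)
B: L (options C(W), D(W) are all W)
H: W (go to G, an L position)
A: W (go to G, an L position)
The L vertices are B, F, G; that is 3 in all.

3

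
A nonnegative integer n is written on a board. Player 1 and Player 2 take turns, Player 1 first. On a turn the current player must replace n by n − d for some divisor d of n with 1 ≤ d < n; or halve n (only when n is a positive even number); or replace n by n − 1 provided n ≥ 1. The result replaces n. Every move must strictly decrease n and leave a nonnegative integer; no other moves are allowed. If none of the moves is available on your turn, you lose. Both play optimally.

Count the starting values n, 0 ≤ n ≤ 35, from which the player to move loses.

18

Label each position W (a win for the player to move) or L (a loss). A position with no legal move is L; any other position is W exactly when some move reaches an L, and L when every move reaches a W.
n=0: no move → L
n=1: can move to 0, which is L ⇒ W
n=2: the only move is to 1(W), a W ⇒ L
n=3: can move to 2, which is L ⇒ W
n=4: can move to 2, which is L ⇒ W
n=5: the only move is to 4(W), a W ⇒ L
n=6: can move to 5, which is L ⇒ W
n=7: the only move is to 6(W), a W ⇒ L
n=8: can move to 7, which is L ⇒ W
n=9: moves to 6(W), 8(W); every one is W ⇒ L
n=10: can move to 5, which is L ⇒ W
n=11: the only move is to 10(W), a W ⇒ L
n=12: can move to 9, which is L ⇒ W
n=13: the only move is to 12(W), a W ⇒ L
n=14: can move to 7, which is L ⇒ W
n=15: moves to 10(W), 12(W), 14(W); every one is W ⇒ L
n=16: can move to 15, which is L ⇒ W
n=17: the only move is to 16(W), a W ⇒ L
n=18: can move to 9, which is L ⇒ W
n=19: the only move is to 18(W), a W ⇒ L
n=20: can move to 15, which is L ⇒ W
n=21: moves to 14(W), 18(W), 20(W); every one is W ⇒ L
n=22: can move to 11, which is L ⇒ W
n=23: the only move is to 22(W), a W ⇒ L
n=24: can move to 21, which is L ⇒ W
n=25: moves to 20(W), 24(W); every one is W ⇒ L
n=26: can move to 13, which is L ⇒ W
n=27: moves to 18(W), 24(W), 26(W); every one is W ⇒ L
n=28: can move to 21, which is L ⇒ W
n=29: the only move is to 28(W), a W ⇒ L
n=30: can move to 15, which is L ⇒ W
n=31: the only move is to 30(W), a W ⇒ L
n=32: can move to 31, which is L ⇒ W
n=33: moves to 22(W), 30(W), 32(W); every one is W ⇒ L
n=34: can move to 17, which is L ⇒ W
n=35: moves to 28(W), 30(W), 34(W); every one is W ⇒ L
L entries with 0 ≤ n ≤ 35: n = 0, 2, 5, 7, 9, 11, 13, 15, 17, 19, 21, 23, 25, 27, 29, 31, 33, 35; that makes 18.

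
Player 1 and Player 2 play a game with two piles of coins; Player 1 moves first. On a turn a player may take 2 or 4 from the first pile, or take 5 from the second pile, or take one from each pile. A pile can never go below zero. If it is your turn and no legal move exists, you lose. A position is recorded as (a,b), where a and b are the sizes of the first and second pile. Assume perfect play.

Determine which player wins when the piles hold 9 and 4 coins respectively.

Player 2 wins.

Build the W/L table. Terminal = L. A non-terminal position is W if it has a move to some L; otherwise it is L.
No move ever increases a pile, so every position that can arise here has a ≤ 9 and b ≤ 4; it is enough to label the cells with 0 ≤ a ≤ 9 and 0 ≤ b ≤ 4.
Every move lowers a or b (never raises either), so fill the grid row by row in increasing a, and left to right within a row: each cell's successors are then already labelled.
      b=0  b=1  b=2  b=3  b=4
a=0:    L    L    L    L    L
a=1:    L    W    W    W    W
a=2:    W    W    W    W    W
a=3:    W    L    L    L    L
a=4:    W    W    W    W    W
a=5:    W    W    W    W    W
a=6:    L    L    L    L    L
a=7:    L    W    W    W    W
a=8:    W    W    W    W    W
a=9:    W    L    L    L    L
Cells with no legal move (terminal, hence L): (0,0), (0,1), (0,2), (0,3), (0,4), (1,0).
The remaining L cells, each justified by listing all of its moves:
(3,1): only reaches (1,1)(W), (2,0)(W), all W → L
(3,2): only reaches (1,2)(W), (2,1)(W), all W → L
(3,3): only reaches (1,3)(W), (2,2)(W), all W → L
(3,4): only reaches (1,4)(W), (2,3)(W), all W → L
(6,0): only reaches (4,0)(W), (2,0)(W), all W → L
(6,1): only reaches (4,1)(W), (2,1)(W), (5,0)(W), all W → L
(6,2): only reaches (4,2)(W), (2,2)(W), (5,1)(W), all W → L
(6,3): only reaches (4,3)(W), (2,3)(W), (5,2)(W), all W → L
(6,4): only reaches (4,4)(W), (2,4)(W), (5,3)(W), all W → L
(7,0): only reaches (5,0)(W), (3,0)(W), all W → L
(9,1): only reaches (7,1)(W), (5,1)(W), (8,0)(W), all W → L
(9,2): only reaches (7,2)(W), (5,2)(W), (8,1)(W), all W → L
(9,3): only reaches (7,3)(W), (5,3)(W), (8,2)(W), all W → L
(9,4): only reaches (7,4)(W), (5,4)(W), (8,3)(W), all W → L
Every other cell has at least one move into one of the L cells above, so it is W.
The starting position (9,4) is L: whatever Player 1 does, the opponent receives a W position.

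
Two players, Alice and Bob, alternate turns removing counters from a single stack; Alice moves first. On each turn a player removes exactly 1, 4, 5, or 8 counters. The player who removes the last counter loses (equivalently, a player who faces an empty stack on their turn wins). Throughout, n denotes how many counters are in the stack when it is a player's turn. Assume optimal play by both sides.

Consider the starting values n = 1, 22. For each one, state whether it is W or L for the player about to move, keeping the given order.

Compute win/loss labels from the base case upward. A position with no move is W. Any other position is W if it can reach an L in one move, else L.
n=0: no move; the opponent has just taken the last counter and therefore loses → W
n=1: the only move is to 0(W), a W ⇒ L
n=2: can move to 1, which is L ⇒ W
n=3: the only move is to 2(W), a W ⇒ L
n=4: can move to 3, which is L ⇒ W
n=5: can move to 1, which is L ⇒ W
n=6: can move to 1, which is L ⇒ W
n=7: can move to 3, which is L ⇒ W
n=8: can move to 3, which is L ⇒ W
n=9: can move to 1, which is L ⇒ W
n=10: moves to 9(W), 6(W), 5(W), 2(W); every one is W ⇒ L
n=11: can move to 10, which is L ⇒ W
n=12: moves to 11(W), 8(W), 7(W), 4(W); every one is W ⇒ L
n=13: can move to 12, which is L ⇒ W
n=14: can move to 10, which is L ⇒ W
n=15: can move to 10, which is L ⇒ W
n=16: can move to 12, which is L ⇒ W
n=17: can move to 12, which is L ⇒ W
n=18: can move to 10, which is L ⇒ W
n=19: moves to 18(W), 15(W), 14(W), 11(W); every one is W ⇒ L
n=20: can move to 19, which is L ⇒ W
n=21: moves to 20(W), 17(W), 16(W), 13(W); every one is W ⇒ L
n=22: can move to 21, which is L ⇒ W

1: L, 22: W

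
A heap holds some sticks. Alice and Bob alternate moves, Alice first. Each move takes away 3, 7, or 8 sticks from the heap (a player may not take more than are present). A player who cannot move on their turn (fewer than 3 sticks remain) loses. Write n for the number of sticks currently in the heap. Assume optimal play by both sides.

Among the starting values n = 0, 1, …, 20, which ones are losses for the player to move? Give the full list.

Positions with no move are L. A position that does have a move is losing for the player to move precisely when every available move leads to a winning position for the opponent. Fill in the labels:
n=0: no move → L
n=1: no move → L
n=2: no move → L
n=3: →0(L), so W
n=4: →1(L), so W
n=5: →2(L), so W
n=6: →3(W) only, which is W, so L
n=7: →0(L), so W
n=8: →1(L), so W
n=9: →6(L), so W
n=10: →2(L), so W
n=11: →8(W), 4(W), 3(W) — all W, so L
n=12: →9(W), 5(W), 4(W) — all W, so L
n=13: →6(L), so W
n=14: →11(L), so W
n=15: →12(L), so W
n=16: →13(W), 9(W), 8(W) — all W, so L
n=17: →14(W), 10(W), 9(W) — all W, so L
n=18: →11(L), so W
n=19: →16(L), so W
n=20: →17(L), so W
The losing starting values of n are exactly the entries labelled L in this table (8 of them).

0, 1, 2, 6, 11, 12, 16, 17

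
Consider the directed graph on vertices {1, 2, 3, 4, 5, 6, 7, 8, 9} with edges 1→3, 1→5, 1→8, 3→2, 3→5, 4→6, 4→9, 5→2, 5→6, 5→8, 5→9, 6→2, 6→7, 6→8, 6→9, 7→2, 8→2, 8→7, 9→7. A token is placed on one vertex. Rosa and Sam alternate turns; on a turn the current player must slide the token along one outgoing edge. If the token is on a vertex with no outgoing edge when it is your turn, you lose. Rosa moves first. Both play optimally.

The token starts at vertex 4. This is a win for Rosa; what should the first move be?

Move to 9.

Positions with no move are L. A position that does have a move is losing for the player to move precisely when every available move leads to a winning position for the opponent. Fill in the labels:
Every edge goes from a vertex to one that appears earlier in the order 2, 7, 8, 9, 6, 4, 5, 3, 1, so processing vertices in that order labels each vertex after all of its successors.
2: no outgoing edge → L
7: →2(L), so W
8: →2(L), so W
9: →7(W) only, which is W, so L
6: →9(L), so W
4: →9(L), so W
5: →9(L), so W
3: →2(L), so W
1: →3(W), 5(W), 8(W) — all W, so L
From 4, the L positions reachable in one move are: 9.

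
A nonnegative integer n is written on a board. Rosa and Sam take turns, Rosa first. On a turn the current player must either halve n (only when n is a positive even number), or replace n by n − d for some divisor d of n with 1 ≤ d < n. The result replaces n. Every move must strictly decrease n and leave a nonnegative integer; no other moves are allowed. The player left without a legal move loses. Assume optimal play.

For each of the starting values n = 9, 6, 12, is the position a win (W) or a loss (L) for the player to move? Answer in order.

Classify positions by backward induction: terminal positions (no move available) are L. From any other position, the mover wins iff some move reaches an L.
n=0: no move → L
n=1: no move → L
n=2: reaches L-position 1 → W
n=3: only reaches 2(W), which is W → L
n=4: reaches L-position 3 → W
n=5: only reaches 4(W), which is W → L
n=6: reaches L-position 3 → W
n=7: only reaches 6(W), which is W → L
n=8: reaches L-position 7 → W
n=9: only reaches 6(W), 8(W), all W → L
n=10: reaches L-position 5 → W
n=11: only reaches 10(W), which is W → L
n=12: reaches L-position 9 → W

9: L, 6: W, 12: W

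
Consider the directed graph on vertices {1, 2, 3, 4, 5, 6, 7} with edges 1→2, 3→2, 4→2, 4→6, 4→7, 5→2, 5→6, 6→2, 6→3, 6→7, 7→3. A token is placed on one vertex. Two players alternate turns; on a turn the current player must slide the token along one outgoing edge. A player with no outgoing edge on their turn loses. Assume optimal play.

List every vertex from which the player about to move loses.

Classify positions by backward induction: terminal positions (no move available) are L. From any other position, the mover wins iff some move reaches an L.
Every edge goes from a vertex to one that appears earlier in the order 2, 3, 1, 7, 6, 4, 5, so processing vertices in that order labels each vertex after all of its successors.
2: no outgoing edge → L
3: reaches L-position 2 → W
1: reaches L-position 2 → W
7: only reaches 3(W), which is W → L
6: reaches L-position 7 → W
4: reaches L-position 7 → W
5: reaches L-position 2 → W
Reading off the rows marked L gives the requested list; there are 2 such vertices.

2, 7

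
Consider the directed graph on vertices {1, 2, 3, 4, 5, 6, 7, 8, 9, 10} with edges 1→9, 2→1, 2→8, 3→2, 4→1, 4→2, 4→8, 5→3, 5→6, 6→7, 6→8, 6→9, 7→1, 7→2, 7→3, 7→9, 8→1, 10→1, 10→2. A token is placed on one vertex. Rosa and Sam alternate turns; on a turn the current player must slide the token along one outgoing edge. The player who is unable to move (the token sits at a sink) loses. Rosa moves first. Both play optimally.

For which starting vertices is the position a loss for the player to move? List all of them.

3, 8, 9, 10

Work bottom-up. With no move the player to move loses. Otherwise the position is W if at least one move leads to an L position for the opponent, and L if every move leads to a W.
Every edge goes from a vertex to one that appears earlier in the order 9, 1, 8, 2, 3, 7, 6, 4, 10, 5, so processing vertices in that order labels each vertex after all of its successors.
9: no outgoing edge → L
1: reaches L-position 9 → W
8: only reaches 1(W), which is W → L
2: reaches L-position 8 → W
3: only reaches 2(W), which is W → L
7: reaches L-position 3 → W
6: reaches L-position 8 → W
4: reaches L-position 8 → W
10: only reaches 2(W), 1(W), all W → L
5: reaches L-position 3 → W
The losing starting vertices are exactly the entries labelled L in this table (4 of them).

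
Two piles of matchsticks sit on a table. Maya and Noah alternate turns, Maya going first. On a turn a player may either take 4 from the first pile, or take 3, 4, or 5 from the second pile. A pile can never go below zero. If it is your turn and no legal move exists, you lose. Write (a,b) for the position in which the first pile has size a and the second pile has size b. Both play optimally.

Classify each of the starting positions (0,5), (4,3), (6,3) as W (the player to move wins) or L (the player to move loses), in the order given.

(0,5): W, (4,3): L, (6,3): L

Compute win/loss labels from the base case upward. A position with no move is L. Any other position is W if it can reach an L in one move, else L.
No move ever increases a pile, so every position that can arise here has a ≤ 6 and b ≤ 5; it is enough to label the cells with 0 ≤ a ≤ 6 and 0 ≤ b ≤ 5.
Every move lowers a or b (never raises either), so fill the grid row by row in increasing a, and left to right within a row: each cell's successors are then already labelled.
      b=0  b=1  b=2  b=3  b=4  b=5
a=0:    L    L    L    W    W    W
a=1:    L    L    L    W    W    W
a=2:    L    L    L    W    W    W
a=3:    L    L    L    W    W    W
a=4:    W    W    W    L    L    L
a=5:    W    W    W    L    L    L
a=6:    W    W    W    L    L    L
Cells with no legal move (terminal, hence L): (0,0), (0,1), (0,2), (1,0), (1,1), (1,2), (2,0), (2,1), (2,2), (3,0), (3,1), (3,2).
The remaining L cells, each justified by listing all of its moves:
(4,3): moves to (0,3)(W), (4,0)(W); every one is W ⇒ L
(4,4): moves to (0,4)(W), (4,1)(W), (4,0)(W); every one is W ⇒ L
(4,5): moves to (0,5)(W), (4,2)(W), (4,1)(W), (4,0)(W); every one is W ⇒ L
(5,3): moves to (1,3)(W), (5,0)(W); every one is W ⇒ L
(5,4): moves to (1,4)(W), (5,1)(W), (5,0)(W); every one is W ⇒ L
(5,5): moves to (1,5)(W), (5,2)(W), (5,1)(W), (5,0)(W); every one is W ⇒ L
(6,3): moves to (2,3)(W), (6,0)(W); every one is W ⇒ L
(6,4): moves to (2,4)(W), (6,1)(W), (6,0)(W); every one is W ⇒ L
(6,5): moves to (2,5)(W), (6,2)(W), (6,1)(W), (6,0)(W); every one is W ⇒ L
Every other cell has at least one move into one of the L cells above, so it is W.
(0,5): the move to (0,2) reaches an L cell, so W
(4,3): one of the L cells justified above, so L
(6,3): one of the L cells justified above, so L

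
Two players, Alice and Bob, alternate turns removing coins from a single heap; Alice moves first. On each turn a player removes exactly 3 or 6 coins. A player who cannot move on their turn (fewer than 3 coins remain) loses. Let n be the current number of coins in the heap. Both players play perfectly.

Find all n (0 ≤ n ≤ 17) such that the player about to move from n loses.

0, 1, 2, 9, 10, 11

Label each position W (a win for the player to move) or L (a loss). A position with no legal move is L; any other position is W exactly when some move reaches an L, and L when every move reaches a W.
n=0: no move → L
n=1: no move → L
n=2: no move → L
n=3: W (go to 0, an L position)
n=4: W (go to 1, an L position)
n=5: W (go to 2, an L position)
n=6: W (go to 0, an L position)
n=7: W (go to 1, an L position)
n=8: W (go to 2, an L position)
n=9: L (options 6(W), 3(W) are all W)
n=10: L (options 7(W), 4(W) are all W)
n=11: L (options 8(W), 5(W) are all W)
n=12: W (go to 9, an L position)
n=13: W (go to 10, an L position)
n=14: W (go to 11, an L position)
n=15: W (go to 9, an L position)
n=16: W (go to 10, an L position)
n=17: W (go to 11, an L position)
The losing starting values of n are exactly the entries labelled L in this table (6 of them).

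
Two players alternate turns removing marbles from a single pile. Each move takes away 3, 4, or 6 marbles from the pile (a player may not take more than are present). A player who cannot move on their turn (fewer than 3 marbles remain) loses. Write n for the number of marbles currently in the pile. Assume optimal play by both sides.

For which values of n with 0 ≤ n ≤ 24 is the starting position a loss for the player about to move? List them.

0, 1, 2, 9, 10, 11, 18, 19, 20

Label each position W (a win for the player to move) or L (a loss). A position with no legal move is L; any other position is W exactly when some move reaches an L, and L when every move reaches a W.
n=0: no move → L
n=1: no move → L
n=2: no move → L
n=3: can move to 0, which is L ⇒ W
n=4: can move to 1, which is L ⇒ W
n=5: can move to 2, which is L ⇒ W
n=6: can move to 2, which is L ⇒ W
n=7: can move to 1, which is L ⇒ W
n=8: can move to 2, which is L ⇒ W
n=9: moves to 6(W), 5(W), 3(W); every one is W ⇒ L
n=10: moves to 7(W), 6(W), 4(W); every one is W ⇒ L
n=11: moves to 8(W), 7(W), 5(W); every one is W ⇒ L
n=12: can move to 9, which is L ⇒ W
n=13: can move to 10, which is L ⇒ W
n=14: can move to 11, which is L ⇒ W
n=15: can move to 11, which is L ⇒ W
n=16: can move to 10, which is L ⇒ W
n=17: can move to 11, which is L ⇒ W
n=18: moves to 15(W), 14(W), 12(W); every one is W ⇒ L
n=19: moves to 16(W), 15(W), 13(W); every one is W ⇒ L
n=20: moves to 17(W), 16(W), 14(W); every one is W ⇒ L
n=21: can move to 18, which is L ⇒ W
n=22: can move to 19, which is L ⇒ W
n=23: can move to 20, which is L ⇒ W
n=24: can move to 20, which is L ⇒ W
The losing starting values of n are exactly the entries labelled L in this table (9 of them).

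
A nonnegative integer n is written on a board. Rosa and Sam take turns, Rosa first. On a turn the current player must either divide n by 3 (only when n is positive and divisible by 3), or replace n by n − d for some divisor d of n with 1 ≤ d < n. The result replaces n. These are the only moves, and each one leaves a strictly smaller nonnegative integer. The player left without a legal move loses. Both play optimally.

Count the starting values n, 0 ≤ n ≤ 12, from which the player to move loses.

Label each position W (a win for the player to move) or L (a loss). A position with no legal move is L; any other position is W exactly when some move reaches an L, and L when every move reaches a W.
n=0: no move → L
n=1: no move → L
n=2: W (go to 1, an L position)
n=3: W (go to 1, an L position)
n=4: L (options 2(W), 3(W) are all W)
n=5: W (go to 4, an L position)
n=6: W (go to 4, an L position)
n=7: L (sole option 6(W) is W)
n=8: W (go to 4, an L position)
n=9: L (options 3(W), 6(W), 8(W) are all W)
n=10: W (go to 9, an L position)
n=11: L (sole option 10(W) is W)
n=12: W (go to 4, an L position)
L entries with 0 ≤ n ≤ 12: n = 0, 1, 4, 7, 9, 11; that makes 6.

6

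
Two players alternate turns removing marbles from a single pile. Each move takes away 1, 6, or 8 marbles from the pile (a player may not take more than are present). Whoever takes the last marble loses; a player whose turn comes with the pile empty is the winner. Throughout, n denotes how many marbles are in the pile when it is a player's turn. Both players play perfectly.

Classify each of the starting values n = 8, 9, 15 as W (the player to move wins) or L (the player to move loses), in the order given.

Build the W/L table. Terminal = W. A non-terminal position is W if it has a move to some L; otherwise it is L.
n=0: no move; the opponent has just taken the last marble and therefore loses → W
n=1: L (sole option 0(W) is W)
n=2: W (go to 1, an L position)
n=3: L (sole option 2(W) is W)
n=4: W (go to 3, an L position)
n=5: L (sole option 4(W) is W)
n=6: W (go to 5, an L position)
n=7: W (go to 1, an L position)
n=8: L (options 7(W), 2(W), 0(W) are all W)
n=9: W (go to 8, an L position)
n=10: L (options 9(W), 4(W), 2(W) are all W)
n=11: W (go to 10, an L position)
n=12: L (options 11(W), 6(W), 4(W) are all W)
n=13: W (go to 12, an L position)
n=14: W (go to 8, an L position)
n=15: L (options 14(W), 9(W), 7(W) are all W)

8: L, 9: W, 15: L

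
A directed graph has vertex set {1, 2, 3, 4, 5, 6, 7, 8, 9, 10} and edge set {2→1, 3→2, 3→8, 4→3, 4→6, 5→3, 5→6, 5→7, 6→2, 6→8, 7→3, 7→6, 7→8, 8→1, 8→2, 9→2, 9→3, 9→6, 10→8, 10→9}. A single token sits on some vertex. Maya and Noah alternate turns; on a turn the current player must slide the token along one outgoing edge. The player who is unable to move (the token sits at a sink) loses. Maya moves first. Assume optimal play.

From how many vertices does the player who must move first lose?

4

Label each position W (a win for the player to move) or L (a loss). A position with no legal move is L; any other position is W exactly when some move reaches an L, and L when every move reaches a W.
Every edge goes from a vertex to one that appears earlier in the order 1, 2, 8, 3, 6, 7, 4, 9, 5, 10, so processing vertices in that order labels each vertex after all of its successors.
1: no outgoing edge → L
2: reaches L-position 1 → W
8: reaches L-position 1 → W
3: only reaches 8(W), 2(W), all W → L
6: only reaches 8(W), 2(W), all W → L
7: reaches L-position 6 → W
4: reaches L-position 6 → W
9: reaches L-position 6 → W
5: reaches L-position 6 → W
10: only reaches 9(W), 8(W), all W → L
The L vertices are 1, 3, 6, 10; that is 4 in all.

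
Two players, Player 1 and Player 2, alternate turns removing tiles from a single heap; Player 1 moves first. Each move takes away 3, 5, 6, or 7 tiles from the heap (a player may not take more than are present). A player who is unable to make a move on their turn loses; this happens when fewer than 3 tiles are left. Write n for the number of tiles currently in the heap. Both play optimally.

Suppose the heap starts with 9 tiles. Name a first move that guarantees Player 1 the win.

Build the W/L table. Terminal = L. A non-terminal position is W if it has a move to some L; otherwise it is L.
n=0: no move → L
n=1: no move → L
n=2: no move → L
n=3: can move to 0, which is L ⇒ W
n=4: can move to 1, which is L ⇒ W
n=5: can move to 2, which is L ⇒ W
n=6: can move to 1, which is L ⇒ W
n=7: can move to 2, which is L ⇒ W
n=8: can move to 2, which is L ⇒ W
n=9: can move to 2, which is L ⇒ W
From 9, the L positions reachable in one move are: 2.

Remove 7, leaving 2.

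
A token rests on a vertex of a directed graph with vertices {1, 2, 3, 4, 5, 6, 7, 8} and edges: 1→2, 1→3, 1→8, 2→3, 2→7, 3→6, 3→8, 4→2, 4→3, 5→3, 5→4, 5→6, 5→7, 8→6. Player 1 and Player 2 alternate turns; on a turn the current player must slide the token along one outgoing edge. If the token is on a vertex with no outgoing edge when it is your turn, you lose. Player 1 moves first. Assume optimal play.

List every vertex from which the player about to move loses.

1, 4, 6, 7

Build the W/L table. Terminal = L. A non-terminal position is W if it has a move to some L; otherwise it is L.
Every edge goes from a vertex to one that appears earlier in the order 6, 7, 8, 3, 2, 1, 4, 5, so processing vertices in that order labels each vertex after all of its successors.
6: no outgoing edge → L
7: no outgoing edge → L
8: →6(L), so W
3: →6(L), so W
2: →7(L), so W
1: →2(W), 3(W), 8(W) — all W, so L
4: →2(W), 3(W) — all W, so L
5: →4(L), so W
The losing starting vertices are exactly the entries labelled L in this table (4 of them).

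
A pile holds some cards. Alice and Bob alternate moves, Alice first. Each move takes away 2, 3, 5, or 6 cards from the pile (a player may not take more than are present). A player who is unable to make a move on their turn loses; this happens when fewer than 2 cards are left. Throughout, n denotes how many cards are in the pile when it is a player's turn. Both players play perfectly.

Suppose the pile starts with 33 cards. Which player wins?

Bob wins.

Positions with no move are L. A position that does have a move is losing for the player to move precisely when every available move leads to a winning position for the opponent. Fill in the labels:
n=0: no move → L
n=1: no move → L
n=2: reaches L-position 0 → W
n=3: reaches L-position 1 → W
n=4: reaches L-position 1 → W
n=5: reaches L-position 0 → W
n=6: reaches L-position 1 → W
n=7: reaches L-position 1 → W
n=8: only reaches 6(W), 5(W), 3(W), 2(W), all W → L
n=9: only reaches 7(W), 6(W), 4(W), 3(W), all W → L
n=10: reaches L-position 8 → W
n=11: reaches L-position 9 → W
n=12: reaches L-position 9 → W
n=13: reaches L-position 8 → W
n=14: reaches L-position 9 → W
n=15: reaches L-position 9 → W
n=16: only reaches 14(W), 13(W), 11(W), 10(W), all W → L
n=17: only reaches 15(W), 14(W), 12(W), 11(W), all W → L
n=18: reaches L-position 16 → W
n=19: reaches L-position 17 → W
n=20: reaches L-position 17 → W
n=21: reaches L-position 16 → W
n=22: reaches L-position 17 → W
n=23: reaches L-position 17 → W
n=24: only reaches 22(W), 21(W), 19(W), 18(W), all W → L
n=25: only reaches 23(W), 22(W), 20(W), 19(W), all W → L
n=26: reaches L-position 24 → W
n=27: reaches L-position 25 → W
n=28: reaches L-position 25 → W
n=29: reaches L-position 24 → W
n=30: reaches L-position 25 → W
n=31: reaches L-position 25 → W
n=32: only reaches 30(W), 29(W), 27(W), 26(W), all W → L
n=33: only reaches 31(W), 30(W), 28(W), 27(W), all W → L
Every move from 33 reaches a W position, so the mover loses.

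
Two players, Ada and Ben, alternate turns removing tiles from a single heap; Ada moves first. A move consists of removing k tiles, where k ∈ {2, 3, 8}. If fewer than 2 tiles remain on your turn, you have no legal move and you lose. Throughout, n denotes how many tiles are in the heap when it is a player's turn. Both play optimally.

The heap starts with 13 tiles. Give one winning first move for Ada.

Remove 2, leaving 11.

Positions with no move are L. A position that does have a move is losing for the player to move precisely when every available move leads to a winning position for the opponent. Fill in the labels:
n=0: no move → L
n=1: no move → L
n=2: reaches L-position 0 → W
n=3: reaches L-position 1 → W
n=4: reaches L-position 1 → W
n=5: only reaches 3(W), 2(W), all W → L
n=6: only reaches 4(W), 3(W), all W → L
n=7: reaches L-position 5 → W
n=8: reaches L-position 6 → W
n=9: reaches L-position 6 → W
n=10: only reaches 8(W), 7(W), 2(W), all W → L
n=11: only reaches 9(W), 8(W), 3(W), all W → L
n=12: reaches L-position 10 → W
n=13: reaches L-position 11 → W
From 13, the L positions reachable in one move are: 11, 10, 5. Any move reaching one of these is winning.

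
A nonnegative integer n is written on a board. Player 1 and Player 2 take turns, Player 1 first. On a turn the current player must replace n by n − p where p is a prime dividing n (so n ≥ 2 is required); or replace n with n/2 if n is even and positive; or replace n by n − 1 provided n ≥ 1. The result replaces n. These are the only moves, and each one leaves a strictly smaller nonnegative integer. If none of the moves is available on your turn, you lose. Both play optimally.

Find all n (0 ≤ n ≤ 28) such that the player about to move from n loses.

0, 4, 9, 14, 20, 24

Positions with no move are L. A position that does have a move is losing for the player to move precisely when every available move leads to a winning position for the opponent. Fill in the labels:
n=0: no move → L
n=1: can move to 0, which is L ⇒ W
n=2: can move to 0, which is L ⇒ W
n=3: can move to 0, which is L ⇒ W
n=4: moves to 2(W), 3(W); every one is W ⇒ L
n=5: can move to 0, which is L ⇒ W
n=6: can move to 4, which is L ⇒ W
n=7: can move to 0, which is L ⇒ W
n=8: can move to 4, which is L ⇒ W
n=9: moves to 6(W), 8(W); every one is W ⇒ L
n=10: can move to 9, which is L ⇒ W
n=11: can move to 0, which is L ⇒ W
n=12: can move to 9, which is L ⇒ W
n=13: can move to 0, which is L ⇒ W
n=14: moves to 7(W), 12(W), 13(W); every one is W ⇒ L
n=15: can move to 14, which is L ⇒ W
n=16: can move to 14, which is L ⇒ W
n=17: can move to 0, which is L ⇒ W
n=18: can move to 9, which is L ⇒ W
n=19: can move to 0, which is L ⇒ W
n=20: moves to 10(W), 15(W), 18(W), 19(W); every one is W ⇒ L
n=21: can move to 14, which is L ⇒ W
n=22: can move to 20, which is L ⇒ W
n=23: can move to 0, which is L ⇒ W
n=24: moves to 12(W), 21(W), 22(W), 23(W); every one is W ⇒ L
n=25: can move to 20, which is L ⇒ W
n=26: can move to 24, which is L ⇒ W
n=27: can move to 24, which is L ⇒ W
n=28: can move to 14, which is L ⇒ W
Reading off the rows marked L gives the requested list; there are 6 such values of n.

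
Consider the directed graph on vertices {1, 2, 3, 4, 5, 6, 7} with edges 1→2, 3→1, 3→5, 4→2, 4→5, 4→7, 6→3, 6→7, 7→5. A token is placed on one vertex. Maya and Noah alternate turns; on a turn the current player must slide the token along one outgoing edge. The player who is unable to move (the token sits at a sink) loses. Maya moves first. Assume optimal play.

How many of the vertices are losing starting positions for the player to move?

3

Work bottom-up. With no move the player to move loses. Otherwise the position is W if at least one move leads to an L position for the opponent, and L if every move leads to a W.
Every edge goes from a vertex to one that appears earlier in the order 5, 2, 7, 1, 3, 6, 4, so processing vertices in that order labels each vertex after all of its successors.
5: no outgoing edge → L
2: no outgoing edge → L
7: reaches L-position 5 → W
1: reaches L-position 2 → W
3: reaches L-position 5 → W
6: only reaches 3(W), 7(W), all W → L
4: reaches L-position 2 → W
The L vertices are 2, 5, 6; that is 3 in all.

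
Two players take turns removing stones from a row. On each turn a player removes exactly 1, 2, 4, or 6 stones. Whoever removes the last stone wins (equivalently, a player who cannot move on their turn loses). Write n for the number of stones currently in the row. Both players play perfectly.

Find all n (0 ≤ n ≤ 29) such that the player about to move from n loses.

Classify positions by backward induction: terminal positions (no move available) are L. From any other position, the mover wins iff some move reaches an L.
n=0: no move → L
n=1: can move to 0, which is L ⇒ W
n=2: can move to 0, which is L ⇒ W
n=3: moves to 2(W), 1(W); every one is W ⇒ L
n=4: can move to 3, which is L ⇒ W
n=5: can move to 3, which is L ⇒ W
n=6: can move to 0, which is L ⇒ W
n=7: can move to 3, which is L ⇒ W
n=8: moves to 7(W), 6(W), 4(W), 2(W); every one is W ⇒ L
n=9: can move to 8, which is L ⇒ W
n=10: can move to 8, which is L ⇒ W
n=11: moves to 10(W), 9(W), 7(W), 5(W); every one is W ⇒ L
n=12: can move to 11, which is L ⇒ W
n=13: can move to 11, which is L ⇒ W
n=14: can move to 8, which is L ⇒ W
n=15: can move to 11, which is L ⇒ W
n=16: moves to 15(W), 14(W), 12(W), 10(W); every one is W ⇒ L
n=17: can move to 16, which is L ⇒ W
n=18: can move to 16, which is L ⇒ W
n=19: moves to 18(W), 17(W), 15(W), 13(W); every one is W ⇒ L
n=20: can move to 19, which is L ⇒ W
n=21: can move to 19, which is L ⇒ W
n=22: can move to 16, which is L ⇒ W
n=23: can move to 19, which is L ⇒ W
n=24: moves to 23(W), 22(W), 20(W), 18(W); every one is W ⇒ L
n=25: can move to 24, which is L ⇒ W
n=26: can move to 24, which is L ⇒ W
n=27: moves to 26(W), 25(W), 23(W), 21(W); every one is W ⇒ L
n=28: can move to 27, which is L ⇒ W
n=29: can move to 27, which is L ⇒ W
The losing starting values of n are exactly the entries labelled L in this table (8 of them).

0, 3, 8, 11, 16, 19, 24, 27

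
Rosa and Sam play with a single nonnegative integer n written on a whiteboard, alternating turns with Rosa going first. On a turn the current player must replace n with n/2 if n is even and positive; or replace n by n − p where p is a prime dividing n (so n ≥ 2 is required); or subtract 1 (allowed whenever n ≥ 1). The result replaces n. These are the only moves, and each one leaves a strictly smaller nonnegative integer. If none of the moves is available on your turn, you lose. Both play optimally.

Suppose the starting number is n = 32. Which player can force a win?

Work bottom-up. With no move the player to move loses. Otherwise the position is W if at least one move leads to an L position for the opponent, and L if every move leads to a W.
n=0: no move → L
n=1: W (go to 0, an L position)
n=2: W (go to 0, an L position)
n=3: W (go to 0, an L position)
n=4: L (options 2(W), 3(W) are all W)
n=5: W (go to 0, an L position)
n=6: W (go to 4, an L position)
n=7: W (go to 0, an L position)
n=8: W (go to 4, an L position)
n=9: L (options 6(W), 8(W) are all W)
n=10: W (go to 9, an L position)
n=11: W (go to 0, an L position)
n=12: W (go to 9, an L position)
n=13: W (go to 0, an L position)
n=14: L (options 7(W), 12(W), 13(W) are all W)
n=15: W (go to 14, an L position)
n=16: W (go to 14, an L position)
n=17: W (go to 0, an L position)
n=18: W (go to 9, an L position)
n=19: W (go to 0, an L position)
n=20: L (options 10(W), 15(W), 18(W), 19(W) are all W)
n=21: W (go to 14, an L position)
n=22: W (go to 20, an L position)
n=23: W (go to 0, an L position)
n=24: L (options 12(W), 21(W), 22(W), 23(W) are all W)
n=25: W (go to 20, an L position)
n=26: W (go to 24, an L position)
n=27: W (go to 24, an L position)
n=28: W (go to 14, an L position)
n=29: W (go to 0, an L position)
n=30: L (options 15(W), 25(W), 27(W), 28(W), 29(W) are all W)
n=31: W (go to 0, an L position)
n=32: W (go to 30, an L position)
From 32 Rosa can move to 30, reaching an L position.

Rosa wins.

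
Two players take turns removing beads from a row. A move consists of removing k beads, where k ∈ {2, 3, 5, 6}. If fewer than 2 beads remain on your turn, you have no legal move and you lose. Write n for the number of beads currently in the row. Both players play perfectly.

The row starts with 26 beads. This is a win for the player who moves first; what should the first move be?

Classify positions by backward induction: terminal positions (no move available) are L. From any other position, the mover wins iff some move reaches an L.
n=0: no move → L
n=1: no move → L
n=2: can move to 0, which is L ⇒ W
n=3: can move to 1, which is L ⇒ W
n=4: can move to 1, which is L ⇒ W
n=5: can move to 0, which is L ⇒ W
n=6: can move to 1, which is L ⇒ W
n=7: can move to 1, which is L ⇒ W
n=8: moves to 6(W), 5(W), 3(W), 2(W); every one is W ⇒ L
n=9: moves to 7(W), 6(W), 4(W), 3(W); every one is W ⇒ L
n=10: can move to 8, which is L ⇒ W
n=11: can move to 9, which is L ⇒ W
n=12: can move to 9, which is L ⇒ W
n=13: can move to 8, which is L ⇒ W
n=14: can move to 9, which is L ⇒ W
n=15: can move to 9, which is L ⇒ W
n=16: moves to 14(W), 13(W), 11(W), 10(W); every one is W ⇒ L
n=17: moves to 15(W), 14(W), 12(W), 11(W); every one is W ⇒ L
n=18: can move to 16, which is L ⇒ W
n=19: can move to 17, which is L ⇒ W
n=20: can move to 17, which is L ⇒ W
n=21: can move to 16, which is L ⇒ W
n=22: can move to 17, which is L ⇒ W
n=23: can move to 17, which is L ⇒ W
n=24: moves to 22(W), 21(W), 19(W), 18(W); every one is W ⇒ L
n=25: moves to 23(W), 22(W), 20(W), 19(W); every one is W ⇒ L
n=26: can move to 24, which is L ⇒ W
From 26, the L positions reachable in one move are: 24.

Remove 2, leaving 24.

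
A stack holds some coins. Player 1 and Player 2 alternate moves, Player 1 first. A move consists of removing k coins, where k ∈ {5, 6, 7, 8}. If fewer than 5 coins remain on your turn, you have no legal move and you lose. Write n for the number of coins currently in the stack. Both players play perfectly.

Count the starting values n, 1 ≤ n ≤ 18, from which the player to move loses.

9

Positions with no move are L. A position that does have a move is losing for the player to move precisely when every available move leads to a winning position for the opponent. Fill in the labels:
n=0: no move → L
n=1: no move → L
n=2: no move → L
n=3: no move → L
n=4: no move → L
n=5: can move to 0, which is L ⇒ W
n=6: can move to 1, which is L ⇒ W
n=7: can move to 2, which is L ⇒ W
n=8: can move to 3, which is L ⇒ W
n=9: can move to 4, which is L ⇒ W
n=10: can move to 4, which is L ⇒ W
n=11: can move to 4, which is L ⇒ W
n=12: can move to 4, which is L ⇒ W
n=13: moves to 8(W), 7(W), 6(W), 5(W); every one is W ⇒ L
n=14: moves to 9(W), 8(W), 7(W), 6(W); every one is W ⇒ L
n=15: moves to 10(W), 9(W), 8(W), 7(W); every one is W ⇒ L
n=16: moves to 11(W), 10(W), 9(W), 8(W); every one is W ⇒ L
n=17: moves to 12(W), 11(W), 10(W), 9(W); every one is W ⇒ L
n=18: can move to 13, which is L ⇒ W
L entries with 1 ≤ n ≤ 18 (n=0 is outside the asked range and is not counted): n = 1, 2, 3, 4, 13, 14, 15, 16, 17; that makes 9.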